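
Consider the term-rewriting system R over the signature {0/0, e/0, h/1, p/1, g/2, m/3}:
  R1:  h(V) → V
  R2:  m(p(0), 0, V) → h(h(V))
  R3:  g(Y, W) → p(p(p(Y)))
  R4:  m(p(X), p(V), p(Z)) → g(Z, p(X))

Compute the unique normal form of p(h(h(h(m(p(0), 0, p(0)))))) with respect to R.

1. p(h(h(h(m(p(0), 0, p(0))))))  →  p(h(h(m(p(0), 0, p(0)))))   [R1 at 1]
2. p(h(h(m(p(0), 0, p(0)))))  →  p(h(m(p(0), 0, p(0))))   [R1 at 1]
3. p(h(m(p(0), 0, p(0))))  →  p(m(p(0), 0, p(0)))   [R1 at 1]
4. p(m(p(0), 0, p(0)))  →  p(h(h(p(0))))   [R2 at 1]
5. p(h(h(p(0))))  →  p(h(p(0)))   [R1 at 1]
6. p(h(p(0)))  →  p(p(0))   [R1 at 1]

p(p(0))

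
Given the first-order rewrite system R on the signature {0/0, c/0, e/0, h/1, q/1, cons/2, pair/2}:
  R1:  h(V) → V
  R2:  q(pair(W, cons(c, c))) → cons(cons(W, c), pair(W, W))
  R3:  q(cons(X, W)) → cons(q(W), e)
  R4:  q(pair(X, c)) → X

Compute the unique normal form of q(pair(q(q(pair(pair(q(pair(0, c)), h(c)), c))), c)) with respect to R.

1. q(pair(q(q(pair(pair(q(pair(0, c)), h(c)), c))), c))  →  q(q(pair(pair(q(pair(0, c)), h(c)), c)))   [R4 at ε]
2. q(q(pair(pair(q(pair(0, c)), h(c)), c)))  →  q(pair(q(pair(0, c)), h(c)))   [R4 at 1]
3. q(pair(q(pair(0, c)), h(c)))  →  q(pair(0, h(c)))   [R4 at 1.1]
4. q(pair(0, h(c)))  →  q(pair(0, c))   [R1 at 1.2]
5. q(pair(0, c))  →  0   [R4 at ε]

0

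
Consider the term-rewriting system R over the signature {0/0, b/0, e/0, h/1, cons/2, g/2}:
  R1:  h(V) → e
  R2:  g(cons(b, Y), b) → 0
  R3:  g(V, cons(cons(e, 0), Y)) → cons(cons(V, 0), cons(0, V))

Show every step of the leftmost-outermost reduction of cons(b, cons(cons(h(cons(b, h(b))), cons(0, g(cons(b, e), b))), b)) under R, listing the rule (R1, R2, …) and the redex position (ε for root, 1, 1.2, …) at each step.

1. cons(b, cons(cons(h(cons(b, h(b))), cons(0, g(cons(b, e), b))), b))  →  cons(b, cons(cons(e, cons(0, g(cons(b, e), b))), b))   [R1 at 2.1.1]
2. cons(b, cons(cons(e, cons(0, g(cons(b, e), b))), b))  →  cons(b, cons(cons(e, cons(0, 0)), b))   [R2 at 2.1.2.2]

cons(b, cons(cons(e, cons(0, 0)), b))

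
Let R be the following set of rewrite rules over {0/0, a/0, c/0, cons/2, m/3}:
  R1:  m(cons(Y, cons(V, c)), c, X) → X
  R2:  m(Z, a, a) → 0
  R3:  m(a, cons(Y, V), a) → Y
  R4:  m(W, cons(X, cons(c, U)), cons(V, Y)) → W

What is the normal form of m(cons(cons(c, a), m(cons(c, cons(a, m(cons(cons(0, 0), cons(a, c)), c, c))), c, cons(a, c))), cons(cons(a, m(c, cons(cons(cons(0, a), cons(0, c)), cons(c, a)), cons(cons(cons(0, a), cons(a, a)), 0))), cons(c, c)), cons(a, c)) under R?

1. m(cons(cons(c, a), m(cons(c, cons(a, m(cons(cons(0, 0), cons(a, c)), c, c))), c, cons(a, c))), cons(cons(a, m(c, cons(cons(cons(0, a), cons(0, c)), cons(c, a)), cons(cons(cons(0, a), cons(a, a)), 0))), cons(c, c)), cons(a, c))  →  cons(cons(c, a), m(cons(c, cons(a, m(cons(cons(0, 0), cons(a, c)), c, c))), c, cons(a, c)))   [R4 at ε]
2. cons(cons(c, a), m(cons(c, cons(a, m(cons(cons(0, 0), cons(a, c)), c, c))), c, cons(a, c)))  →  cons(cons(c, a), m(cons(c, cons(a, c)), c, cons(a, c)))   [R1 at 2.1.2.2]
3. cons(cons(c, a), m(cons(c, cons(a, c)), c, cons(a, c)))  →  cons(cons(c, a), cons(a, c))   [R1 at 2]

cons(cons(c, a), cons(a, c))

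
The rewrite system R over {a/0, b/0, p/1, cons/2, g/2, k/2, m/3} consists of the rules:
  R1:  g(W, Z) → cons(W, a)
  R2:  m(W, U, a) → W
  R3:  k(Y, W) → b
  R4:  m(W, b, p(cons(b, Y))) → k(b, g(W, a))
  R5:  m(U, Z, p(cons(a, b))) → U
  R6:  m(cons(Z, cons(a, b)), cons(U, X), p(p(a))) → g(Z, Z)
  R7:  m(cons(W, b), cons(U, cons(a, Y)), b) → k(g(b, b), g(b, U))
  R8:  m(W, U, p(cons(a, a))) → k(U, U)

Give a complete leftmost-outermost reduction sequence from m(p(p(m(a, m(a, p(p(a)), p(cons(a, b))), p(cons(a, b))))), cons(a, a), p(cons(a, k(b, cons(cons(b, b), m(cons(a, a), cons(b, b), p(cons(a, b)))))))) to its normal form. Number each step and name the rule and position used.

1. m(p(p(m(a, m(a, p(p(a)), p(cons(a, b))), p(cons(a, b))))), cons(a, a), p(cons(a, k(b, cons(cons(b, b), m(cons(a, a), cons(b, b), p(cons(a, b))))))))  →  m(p(p(a)), cons(a, a), p(cons(a, k(b, cons(cons(b, b), m(cons(a, a), cons(b, b), p(cons(a, b))))))))   [R5 at 1.1.1]
2. m(p(p(a)), cons(a, a), p(cons(a, k(b, cons(cons(b, b), m(cons(a, a), cons(b, b), p(cons(a, b))))))))  →  m(p(p(a)), cons(a, a), p(cons(a, b)))   [R3 at 3.1.2]
3. m(p(p(a)), cons(a, a), p(cons(a, b)))  →  p(p(a))   [R5 at ε]

p(p(a))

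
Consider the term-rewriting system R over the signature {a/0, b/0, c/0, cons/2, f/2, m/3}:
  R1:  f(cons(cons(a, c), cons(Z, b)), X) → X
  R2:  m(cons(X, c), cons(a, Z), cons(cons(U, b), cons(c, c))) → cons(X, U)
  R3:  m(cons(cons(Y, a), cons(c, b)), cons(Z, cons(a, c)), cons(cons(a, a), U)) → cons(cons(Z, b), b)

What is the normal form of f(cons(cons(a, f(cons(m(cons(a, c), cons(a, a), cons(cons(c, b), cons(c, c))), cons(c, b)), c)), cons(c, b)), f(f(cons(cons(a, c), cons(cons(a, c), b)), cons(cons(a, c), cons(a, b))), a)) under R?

a

1. f(cons(cons(a, f(cons(m(cons(a, c), cons(a, a), cons(cons(c, b), cons(c, c))), cons(c, b)), c)), cons(c, b)), f(f(cons(cons(a, c), cons(cons(a, c), b)), cons(cons(a, c), cons(a, b))), a))  →  f(cons(cons(a, f(cons(cons(a, c), cons(c, b)), c)), cons(c, b)), f(f(cons(cons(a, c), cons(cons(a, c), b)), cons(cons(a, c), cons(a, b))), a))   [R2 at 1.1.2.1.1]
2. f(cons(cons(a, f(cons(cons(a, c), cons(c, b)), c)), cons(c, b)), f(f(cons(cons(a, c), cons(cons(a, c), b)), cons(cons(a, c), cons(a, b))), a))  →  f(cons(cons(a, c), cons(c, b)), f(f(cons(cons(a, c), cons(cons(a, c), b)), cons(cons(a, c), cons(a, b))), a))   [R1 at 1.1.2]
3. f(cons(cons(a, c), cons(c, b)), f(f(cons(cons(a, c), cons(cons(a, c), b)), cons(cons(a, c), cons(a, b))), a))  →  f(f(cons(cons(a, c), cons(cons(a, c), b)), cons(cons(a, c), cons(a, b))), a)   [R1 at ε]
4. f(f(cons(cons(a, c), cons(cons(a, c), b)), cons(cons(a, c), cons(a, b))), a)  →  f(cons(cons(a, c), cons(a, b)), a)   [R1 at 1]
5. f(cons(cons(a, c), cons(a, b)), a)  →  a   [R1 at ε]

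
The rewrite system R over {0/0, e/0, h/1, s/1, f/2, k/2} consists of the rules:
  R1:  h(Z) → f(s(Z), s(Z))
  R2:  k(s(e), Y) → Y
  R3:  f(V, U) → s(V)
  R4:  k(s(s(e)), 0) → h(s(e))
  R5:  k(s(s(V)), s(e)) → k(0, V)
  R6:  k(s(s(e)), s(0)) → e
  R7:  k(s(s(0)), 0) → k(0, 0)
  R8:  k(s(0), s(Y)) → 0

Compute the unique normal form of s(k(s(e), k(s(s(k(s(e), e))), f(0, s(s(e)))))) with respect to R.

s(e)

1. s(k(s(e), k(s(s(k(s(e), e))), f(0, s(s(e))))))  →  s(k(s(s(k(s(e), e))), f(0, s(s(e)))))   [R2 at 1]
2. s(k(s(s(k(s(e), e))), f(0, s(s(e)))))  →  s(k(s(s(e)), f(0, s(s(e)))))   [R2 at 1.1.1.1]
3. s(k(s(s(e)), f(0, s(s(e)))))  →  s(k(s(s(e)), s(0)))   [R3 at 1.2]
4. s(k(s(s(e)), s(0)))  →  s(e)   [R6 at 1]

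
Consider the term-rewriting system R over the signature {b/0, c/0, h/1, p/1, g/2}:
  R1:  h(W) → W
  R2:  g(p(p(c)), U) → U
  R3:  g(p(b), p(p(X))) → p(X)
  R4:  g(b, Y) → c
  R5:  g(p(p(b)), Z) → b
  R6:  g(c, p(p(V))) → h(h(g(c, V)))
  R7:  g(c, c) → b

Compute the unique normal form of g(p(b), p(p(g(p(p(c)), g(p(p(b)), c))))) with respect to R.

p(b)

1. g(p(b), p(p(g(p(p(c)), g(p(p(b)), c)))))  →  p(g(p(p(c)), g(p(p(b)), c)))   [R3 at ε]
2. p(g(p(p(c)), g(p(p(b)), c)))  →  p(g(p(p(b)), c))   [R2 at 1]
3. p(g(p(p(b)), c))  →  p(b)   [R5 at 1]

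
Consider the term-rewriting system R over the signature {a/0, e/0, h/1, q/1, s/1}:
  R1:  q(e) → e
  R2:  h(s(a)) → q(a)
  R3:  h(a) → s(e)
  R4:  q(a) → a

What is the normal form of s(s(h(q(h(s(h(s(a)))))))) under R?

s(s(s(e)))

1. s(s(h(q(h(s(h(s(a))))))))  →  s(s(h(q(h(s(q(a)))))))   [R2 at 1.1.1.1.1.1]
2. s(s(h(q(h(s(q(a)))))))  →  s(s(h(q(h(s(a))))))   [R4 at 1.1.1.1.1.1]
3. s(s(h(q(h(s(a))))))  →  s(s(h(q(q(a)))))   [R2 at 1.1.1.1]
4. s(s(h(q(q(a)))))  →  s(s(h(q(a))))   [R4 at 1.1.1.1]
5. s(s(h(q(a))))  →  s(s(h(a)))   [R4 at 1.1.1]
6. s(s(h(a)))  →  s(s(s(e)))   [R3 at 1.1]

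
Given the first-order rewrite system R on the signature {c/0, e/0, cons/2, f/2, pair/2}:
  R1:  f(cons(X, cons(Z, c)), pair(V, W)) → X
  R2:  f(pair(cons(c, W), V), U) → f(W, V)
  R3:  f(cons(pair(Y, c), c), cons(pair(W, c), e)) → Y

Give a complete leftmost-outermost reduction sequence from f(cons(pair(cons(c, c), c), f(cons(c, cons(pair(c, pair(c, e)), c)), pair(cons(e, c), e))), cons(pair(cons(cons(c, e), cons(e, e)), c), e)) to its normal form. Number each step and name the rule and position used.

1. f(cons(pair(cons(c, c), c), f(cons(c, cons(pair(c, pair(c, e)), c)), pair(cons(e, c), e))), cons(pair(cons(cons(c, e), cons(e, e)), c), e))  →  f(cons(pair(cons(c, c), c), c), cons(pair(cons(cons(c, e), cons(e, e)), c), e))   [R1 at 1.2]
2. f(cons(pair(cons(c, c), c), c), cons(pair(cons(cons(c, e), cons(e, e)), c), e))  →  cons(c, c)   [R3 at ε]

cons(c, c)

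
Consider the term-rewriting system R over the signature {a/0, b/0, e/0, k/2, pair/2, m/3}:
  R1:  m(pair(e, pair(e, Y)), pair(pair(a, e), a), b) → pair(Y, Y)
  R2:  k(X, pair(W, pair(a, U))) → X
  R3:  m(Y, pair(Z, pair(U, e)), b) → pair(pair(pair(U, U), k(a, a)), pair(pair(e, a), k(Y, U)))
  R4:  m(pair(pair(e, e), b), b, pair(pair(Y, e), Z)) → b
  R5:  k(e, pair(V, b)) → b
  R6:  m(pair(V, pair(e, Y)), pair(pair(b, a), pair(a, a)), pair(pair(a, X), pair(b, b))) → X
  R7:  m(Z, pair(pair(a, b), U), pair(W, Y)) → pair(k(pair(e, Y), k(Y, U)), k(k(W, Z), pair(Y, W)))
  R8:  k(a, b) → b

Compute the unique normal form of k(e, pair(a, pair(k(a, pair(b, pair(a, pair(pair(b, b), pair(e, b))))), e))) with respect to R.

e

1. k(e, pair(a, pair(k(a, pair(b, pair(a, pair(pair(b, b), pair(e, b))))), e)))  →  k(e, pair(a, pair(a, e)))   [R2 at 2.2.1]
2. k(e, pair(a, pair(a, e)))  →  e   [R2 at ε]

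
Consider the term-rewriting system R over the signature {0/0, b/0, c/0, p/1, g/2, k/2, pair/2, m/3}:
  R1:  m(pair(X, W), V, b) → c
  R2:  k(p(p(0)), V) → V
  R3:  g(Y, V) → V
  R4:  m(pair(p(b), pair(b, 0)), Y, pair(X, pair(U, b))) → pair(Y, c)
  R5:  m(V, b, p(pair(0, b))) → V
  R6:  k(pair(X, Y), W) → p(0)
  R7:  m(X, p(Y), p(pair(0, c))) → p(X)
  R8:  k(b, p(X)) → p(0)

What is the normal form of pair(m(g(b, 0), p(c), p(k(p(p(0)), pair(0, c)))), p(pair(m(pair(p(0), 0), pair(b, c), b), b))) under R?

pair(p(0), p(pair(c, b)))

1. pair(m(g(b, 0), p(c), p(k(p(p(0)), pair(0, c)))), p(pair(m(pair(p(0), 0), pair(b, c), b), b)))  →  pair(m(0, p(c), p(k(p(p(0)), pair(0, c)))), p(pair(m(pair(p(0), 0), pair(b, c), b), b)))   [R3 at 1.1]
2. pair(m(0, p(c), p(k(p(p(0)), pair(0, c)))), p(pair(m(pair(p(0), 0), pair(b, c), b), b)))  →  pair(m(0, p(c), p(pair(0, c))), p(pair(m(pair(p(0), 0), pair(b, c), b), b)))   [R2 at 1.3.1]
3. pair(m(0, p(c), p(pair(0, c))), p(pair(m(pair(p(0), 0), pair(b, c), b), b)))  →  pair(p(0), p(pair(m(pair(p(0), 0), pair(b, c), b), b)))   [R7 at 1]
4. pair(p(0), p(pair(m(pair(p(0), 0), pair(b, c), b), b)))  →  pair(p(0), p(pair(c, b)))   [R1 at 2.1.1]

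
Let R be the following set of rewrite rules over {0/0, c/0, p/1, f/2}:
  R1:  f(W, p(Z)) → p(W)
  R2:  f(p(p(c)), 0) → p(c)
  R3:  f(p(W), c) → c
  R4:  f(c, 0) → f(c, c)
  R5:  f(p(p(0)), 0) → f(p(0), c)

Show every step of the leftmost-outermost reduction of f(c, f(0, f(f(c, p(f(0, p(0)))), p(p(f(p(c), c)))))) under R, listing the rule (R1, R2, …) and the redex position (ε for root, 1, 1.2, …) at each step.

p(c)

1. f(c, f(0, f(f(c, p(f(0, p(0)))), p(p(f(p(c), c))))))  →  f(c, f(0, p(f(c, p(f(0, p(0)))))))   [R1 at 2.2]
2. f(c, f(0, p(f(c, p(f(0, p(0)))))))  →  f(c, p(0))   [R1 at 2]
3. f(c, p(0))  →  p(c)   [R1 at ε]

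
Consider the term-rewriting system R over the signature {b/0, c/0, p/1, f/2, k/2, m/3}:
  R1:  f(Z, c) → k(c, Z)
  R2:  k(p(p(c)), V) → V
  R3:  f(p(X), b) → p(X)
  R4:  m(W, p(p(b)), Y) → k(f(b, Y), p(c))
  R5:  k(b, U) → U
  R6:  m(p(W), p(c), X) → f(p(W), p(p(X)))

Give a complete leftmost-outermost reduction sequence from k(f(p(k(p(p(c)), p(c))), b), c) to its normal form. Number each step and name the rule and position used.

1. k(f(p(k(p(p(c)), p(c))), b), c)  →  k(p(k(p(p(c)), p(c))), c)   [R3 at 1]
2. k(p(k(p(p(c)), p(c))), c)  →  k(p(p(c)), c)   [R2 at 1.1]
3. k(p(p(c)), c)  →  c   [R2 at ε]

c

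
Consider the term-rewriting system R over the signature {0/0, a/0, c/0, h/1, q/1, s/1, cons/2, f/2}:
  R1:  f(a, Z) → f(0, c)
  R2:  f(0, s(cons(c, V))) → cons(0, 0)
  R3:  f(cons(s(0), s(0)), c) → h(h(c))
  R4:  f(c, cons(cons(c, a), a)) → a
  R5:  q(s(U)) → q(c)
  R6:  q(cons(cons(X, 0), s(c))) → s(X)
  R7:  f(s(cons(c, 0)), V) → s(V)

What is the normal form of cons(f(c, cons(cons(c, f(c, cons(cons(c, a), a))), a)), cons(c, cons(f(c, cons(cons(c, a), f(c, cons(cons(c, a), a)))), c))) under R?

1. cons(f(c, cons(cons(c, f(c, cons(cons(c, a), a))), a)), cons(c, cons(f(c, cons(cons(c, a), f(c, cons(cons(c, a), a)))), c)))  →  cons(f(c, cons(cons(c, a), a)), cons(c, cons(f(c, cons(cons(c, a), f(c, cons(cons(c, a), a)))), c)))   [R4 at 1.2.1.2]
2. cons(f(c, cons(cons(c, a), a)), cons(c, cons(f(c, cons(cons(c, a), f(c, cons(cons(c, a), a)))), c)))  →  cons(a, cons(c, cons(f(c, cons(cons(c, a), f(c, cons(cons(c, a), a)))), c)))   [R4 at 1]
3. cons(a, cons(c, cons(f(c, cons(cons(c, a), f(c, cons(cons(c, a), a)))), c)))  →  cons(a, cons(c, cons(f(c, cons(cons(c, a), a)), c)))   [R4 at 2.2.1.2.2]
4. cons(a, cons(c, cons(f(c, cons(cons(c, a), a)), c)))  →  cons(a, cons(c, cons(a, c)))   [R4 at 2.2.1]

cons(a, cons(c, cons(a, c)))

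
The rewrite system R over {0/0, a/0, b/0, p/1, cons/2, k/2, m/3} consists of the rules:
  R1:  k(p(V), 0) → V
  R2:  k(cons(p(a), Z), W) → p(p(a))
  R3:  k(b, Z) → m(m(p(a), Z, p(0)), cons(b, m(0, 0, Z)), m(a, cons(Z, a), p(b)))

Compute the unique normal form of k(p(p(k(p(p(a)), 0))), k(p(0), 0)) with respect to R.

p(p(a))

1. k(p(p(k(p(p(a)), 0))), k(p(0), 0))  →  k(p(p(p(a))), k(p(0), 0))   [R1 at 1.1.1]
2. k(p(p(p(a))), k(p(0), 0))  →  k(p(p(p(a))), 0)   [R1 at 2]
3. k(p(p(p(a))), 0)  →  p(p(a))   [R1 at ε]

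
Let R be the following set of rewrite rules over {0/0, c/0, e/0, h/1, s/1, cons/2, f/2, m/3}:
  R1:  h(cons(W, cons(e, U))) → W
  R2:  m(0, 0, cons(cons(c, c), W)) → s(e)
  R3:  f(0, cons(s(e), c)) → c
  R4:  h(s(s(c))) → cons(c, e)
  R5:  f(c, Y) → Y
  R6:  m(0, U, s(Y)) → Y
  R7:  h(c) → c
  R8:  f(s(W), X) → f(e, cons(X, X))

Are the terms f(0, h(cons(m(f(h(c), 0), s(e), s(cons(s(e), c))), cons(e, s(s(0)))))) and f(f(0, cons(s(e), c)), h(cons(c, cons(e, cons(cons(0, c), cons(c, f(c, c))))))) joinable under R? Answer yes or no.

Reduce t₁ = f(0, h(cons(m(f(h(c), 0), s(e), s(cons(s(e), c))), cons(e, s(s(0)))))):
1. f(0, h(cons(m(f(h(c), 0), s(e), s(cons(s(e), c))), cons(e, s(s(0))))))  →  f(0, m(f(h(c), 0), s(e), s(cons(s(e), c))))   [R1 at 2]
2. f(0, m(f(h(c), 0), s(e), s(cons(s(e), c))))  →  f(0, m(f(c, 0), s(e), s(cons(s(e), c))))   [R7 at 2.1.1]
3. f(0, m(f(c, 0), s(e), s(cons(s(e), c))))  →  f(0, m(0, s(e), s(cons(s(e), c))))   [R5 at 2.1]
4. f(0, m(0, s(e), s(cons(s(e), c))))  →  f(0, cons(s(e), c))   [R6 at 2]
5. f(0, cons(s(e), c))  →  c   [R3 at ε]

Reduce t₂ = f(f(0, cons(s(e), c)), h(cons(c, cons(e, cons(cons(0, c), cons(c, f(c, c))))))):
1. f(f(0, cons(s(e), c)), h(cons(c, cons(e, cons(cons(0, c), cons(c, f(c, c)))))))  →  f(c, h(cons(c, cons(e, cons(cons(0, c), cons(c, f(c, c)))))))   [R3 at 1]
2. f(c, h(cons(c, cons(e, cons(cons(0, c), cons(c, f(c, c)))))))  →  h(cons(c, cons(e, cons(cons(0, c), cons(c, f(c, c))))))   [R5 at ε]
3. h(cons(c, cons(e, cons(cons(0, c), cons(c, f(c, c))))))  →  c   [R1 at ε]

yes — NF(t₁) = c, NF(t₂) = c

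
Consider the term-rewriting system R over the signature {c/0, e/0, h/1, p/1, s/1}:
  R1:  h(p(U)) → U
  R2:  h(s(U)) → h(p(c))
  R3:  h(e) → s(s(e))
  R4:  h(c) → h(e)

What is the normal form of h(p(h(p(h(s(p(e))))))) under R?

c

1. h(p(h(p(h(s(p(e)))))))  →  h(p(h(s(p(e)))))   [R1 at ε]
2. h(p(h(s(p(e)))))  →  h(s(p(e)))   [R1 at ε]
3. h(s(p(e)))  →  h(p(c))   [R2 at ε]
4. h(p(c))  →  c   [R1 at ε]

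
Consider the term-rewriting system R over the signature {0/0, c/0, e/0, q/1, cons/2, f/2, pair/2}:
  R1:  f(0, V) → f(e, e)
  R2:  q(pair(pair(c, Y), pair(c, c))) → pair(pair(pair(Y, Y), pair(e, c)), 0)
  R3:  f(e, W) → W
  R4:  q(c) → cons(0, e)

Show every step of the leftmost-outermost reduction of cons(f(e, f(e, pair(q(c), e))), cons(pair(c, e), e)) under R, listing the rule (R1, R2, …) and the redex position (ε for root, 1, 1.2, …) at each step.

cons(pair(cons(0, e), e), cons(pair(c, e), e))

1. cons(f(e, f(e, pair(q(c), e))), cons(pair(c, e), e))  →  cons(f(e, pair(q(c), e)), cons(pair(c, e), e))   [R3 at 1]
2. cons(f(e, pair(q(c), e)), cons(pair(c, e), e))  →  cons(pair(q(c), e), cons(pair(c, e), e))   [R3 at 1]
3. cons(pair(q(c), e), cons(pair(c, e), e))  →  cons(pair(cons(0, e), e), cons(pair(c, e), e))   [R4 at 1.1]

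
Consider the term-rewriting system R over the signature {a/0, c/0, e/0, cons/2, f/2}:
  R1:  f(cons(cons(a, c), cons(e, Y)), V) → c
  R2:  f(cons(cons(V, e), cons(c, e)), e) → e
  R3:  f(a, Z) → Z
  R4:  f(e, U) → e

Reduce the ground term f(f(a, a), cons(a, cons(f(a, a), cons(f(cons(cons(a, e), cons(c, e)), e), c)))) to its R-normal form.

cons(a, cons(a, cons(e, c)))

1. f(f(a, a), cons(a, cons(f(a, a), cons(f(cons(cons(a, e), cons(c, e)), e), c))))  →  f(a, cons(a, cons(f(a, a), cons(f(cons(cons(a, e), cons(c, e)), e), c))))   [R3 at 1]
2. f(a, cons(a, cons(f(a, a), cons(f(cons(cons(a, e), cons(c, e)), e), c))))  →  cons(a, cons(f(a, a), cons(f(cons(cons(a, e), cons(c, e)), e), c)))   [R3 at ε]
3. cons(a, cons(f(a, a), cons(f(cons(cons(a, e), cons(c, e)), e), c)))  →  cons(a, cons(a, cons(f(cons(cons(a, e), cons(c, e)), e), c)))   [R3 at 2.1]
4. cons(a, cons(a, cons(f(cons(cons(a, e), cons(c, e)), e), c)))  →  cons(a, cons(a, cons(e, c)))   [R2 at 2.2.1]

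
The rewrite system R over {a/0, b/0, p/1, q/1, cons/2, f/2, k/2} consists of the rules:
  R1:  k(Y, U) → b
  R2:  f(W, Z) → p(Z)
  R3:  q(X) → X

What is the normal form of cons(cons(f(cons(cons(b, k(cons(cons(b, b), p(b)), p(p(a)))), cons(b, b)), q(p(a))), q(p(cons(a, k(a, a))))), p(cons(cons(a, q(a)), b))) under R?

cons(cons(p(p(a)), p(cons(a, b))), p(cons(cons(a, a), b)))

1. cons(cons(f(cons(cons(b, k(cons(cons(b, b), p(b)), p(p(a)))), cons(b, b)), q(p(a))), q(p(cons(a, k(a, a))))), p(cons(cons(a, q(a)), b)))  →  cons(cons(p(q(p(a))), q(p(cons(a, k(a, a))))), p(cons(cons(a, q(a)), b)))   [R2 at 1.1]
2. cons(cons(p(q(p(a))), q(p(cons(a, k(a, a))))), p(cons(cons(a, q(a)), b)))  →  cons(cons(p(p(a)), q(p(cons(a, k(a, a))))), p(cons(cons(a, q(a)), b)))   [R3 at 1.1.1]
3. cons(cons(p(p(a)), q(p(cons(a, k(a, a))))), p(cons(cons(a, q(a)), b)))  →  cons(cons(p(p(a)), p(cons(a, k(a, a)))), p(cons(cons(a, q(a)), b)))   [R3 at 1.2]
4. cons(cons(p(p(a)), p(cons(a, k(a, a)))), p(cons(cons(a, q(a)), b)))  →  cons(cons(p(p(a)), p(cons(a, b))), p(cons(cons(a, q(a)), b)))   [R1 at 1.2.1.2]
5. cons(cons(p(p(a)), p(cons(a, b))), p(cons(cons(a, q(a)), b)))  →  cons(cons(p(p(a)), p(cons(a, b))), p(cons(cons(a, a), b)))   [R3 at 2.1.1.2]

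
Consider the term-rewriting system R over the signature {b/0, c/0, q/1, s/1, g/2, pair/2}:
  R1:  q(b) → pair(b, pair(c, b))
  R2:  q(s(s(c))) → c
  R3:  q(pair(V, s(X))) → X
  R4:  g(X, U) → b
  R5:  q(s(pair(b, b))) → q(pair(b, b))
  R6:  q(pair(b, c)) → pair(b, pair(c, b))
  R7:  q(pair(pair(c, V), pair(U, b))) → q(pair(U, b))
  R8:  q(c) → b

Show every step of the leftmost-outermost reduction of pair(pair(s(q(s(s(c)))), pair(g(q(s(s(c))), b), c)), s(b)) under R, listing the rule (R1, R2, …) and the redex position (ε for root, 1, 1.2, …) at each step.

pair(pair(s(c), pair(b, c)), s(b))

1. pair(pair(s(q(s(s(c)))), pair(g(q(s(s(c))), b), c)), s(b))  →  pair(pair(s(c), pair(g(q(s(s(c))), b), c)), s(b))   [R2 at 1.1.1]
2. pair(pair(s(c), pair(g(q(s(s(c))), b), c)), s(b))  →  pair(pair(s(c), pair(b, c)), s(b))   [R4 at 1.2.1]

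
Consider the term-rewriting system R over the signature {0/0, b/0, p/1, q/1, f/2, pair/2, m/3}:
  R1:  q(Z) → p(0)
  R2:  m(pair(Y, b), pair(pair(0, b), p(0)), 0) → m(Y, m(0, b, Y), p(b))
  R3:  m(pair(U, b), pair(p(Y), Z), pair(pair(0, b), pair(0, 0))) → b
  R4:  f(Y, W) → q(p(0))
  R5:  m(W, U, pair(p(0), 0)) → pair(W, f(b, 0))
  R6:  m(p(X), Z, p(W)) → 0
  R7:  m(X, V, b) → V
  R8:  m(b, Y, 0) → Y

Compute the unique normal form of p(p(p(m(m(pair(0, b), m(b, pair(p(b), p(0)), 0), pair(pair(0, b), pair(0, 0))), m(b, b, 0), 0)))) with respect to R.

p(p(p(b)))

1. p(p(p(m(m(pair(0, b), m(b, pair(p(b), p(0)), 0), pair(pair(0, b), pair(0, 0))), m(b, b, 0), 0))))  →  p(p(p(m(m(pair(0, b), pair(p(b), p(0)), pair(pair(0, b), pair(0, 0))), m(b, b, 0), 0))))   [R8 at 1.1.1.1.2]
2. p(p(p(m(m(pair(0, b), pair(p(b), p(0)), pair(pair(0, b), pair(0, 0))), m(b, b, 0), 0))))  →  p(p(p(m(b, m(b, b, 0), 0))))   [R3 at 1.1.1.1]
3. p(p(p(m(b, m(b, b, 0), 0))))  →  p(p(p(m(b, b, 0))))   [R8 at 1.1.1]
4. p(p(p(m(b, b, 0))))  →  p(p(p(b)))   [R8 at 1.1.1]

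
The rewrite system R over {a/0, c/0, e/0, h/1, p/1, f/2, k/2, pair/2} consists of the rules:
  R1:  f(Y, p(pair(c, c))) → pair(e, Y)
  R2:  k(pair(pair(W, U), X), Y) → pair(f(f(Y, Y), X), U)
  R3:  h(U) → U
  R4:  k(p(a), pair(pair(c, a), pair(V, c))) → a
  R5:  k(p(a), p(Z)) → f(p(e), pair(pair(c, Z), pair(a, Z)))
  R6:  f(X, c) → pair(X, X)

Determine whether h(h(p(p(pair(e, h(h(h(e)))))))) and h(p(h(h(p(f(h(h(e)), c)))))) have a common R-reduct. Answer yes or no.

yes — NF(t₁) = p(p(pair(e, e))), NF(t₂) = p(p(pair(e, e)))

Reduce t₁ = h(h(p(p(pair(e, h(h(h(e)))))))):
1. h(h(p(p(pair(e, h(h(h(e))))))))  →  h(p(p(pair(e, h(h(h(e)))))))   [R3 at ε]
2. h(p(p(pair(e, h(h(h(e)))))))  →  p(p(pair(e, h(h(h(e))))))   [R3 at ε]
3. p(p(pair(e, h(h(h(e))))))  →  p(p(pair(e, h(h(e)))))   [R3 at 1.1.2]
4. p(p(pair(e, h(h(e)))))  →  p(p(pair(e, h(e))))   [R3 at 1.1.2]
5. p(p(pair(e, h(e))))  →  p(p(pair(e, e)))   [R3 at 1.1.2]

Reduce t₂ = h(p(h(h(p(f(h(h(e)), c)))))):
1. h(p(h(h(p(f(h(h(e)), c))))))  →  p(h(h(p(f(h(h(e)), c)))))   [R3 at ε]
2. p(h(h(p(f(h(h(e)), c)))))  →  p(h(p(f(h(h(e)), c))))   [R3 at 1]
3. p(h(p(f(h(h(e)), c))))  →  p(p(f(h(h(e)), c)))   [R3 at 1]
4. p(p(f(h(h(e)), c)))  →  p(p(pair(h(h(e)), h(h(e)))))   [R6 at 1.1]
5. p(p(pair(h(h(e)), h(h(e)))))  →  p(p(pair(h(e), h(h(e)))))   [R3 at 1.1.1]
6. p(p(pair(h(e), h(h(e)))))  →  p(p(pair(e, h(h(e)))))   [R3 at 1.1.1]
7. p(p(pair(e, h(h(e)))))  →  p(p(pair(e, h(e))))   [R3 at 1.1.2]
8. p(p(pair(e, h(e))))  →  p(p(pair(e, e)))   [R3 at 1.1.2]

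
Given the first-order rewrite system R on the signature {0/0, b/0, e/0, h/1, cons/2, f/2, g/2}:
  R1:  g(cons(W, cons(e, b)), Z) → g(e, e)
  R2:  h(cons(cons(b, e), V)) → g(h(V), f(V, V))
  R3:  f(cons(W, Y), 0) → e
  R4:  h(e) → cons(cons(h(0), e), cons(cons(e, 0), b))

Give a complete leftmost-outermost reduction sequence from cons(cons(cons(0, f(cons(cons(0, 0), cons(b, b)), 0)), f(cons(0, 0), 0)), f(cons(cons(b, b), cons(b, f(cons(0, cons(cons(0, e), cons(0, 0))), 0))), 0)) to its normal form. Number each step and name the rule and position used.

1. cons(cons(cons(0, f(cons(cons(0, 0), cons(b, b)), 0)), f(cons(0, 0), 0)), f(cons(cons(b, b), cons(b, f(cons(0, cons(cons(0, e), cons(0, 0))), 0))), 0))  →  cons(cons(cons(0, e), f(cons(0, 0), 0)), f(cons(cons(b, b), cons(b, f(cons(0, cons(cons(0, e), cons(0, 0))), 0))), 0))   [R3 at 1.1.2]
2. cons(cons(cons(0, e), f(cons(0, 0), 0)), f(cons(cons(b, b), cons(b, f(cons(0, cons(cons(0, e), cons(0, 0))), 0))), 0))  →  cons(cons(cons(0, e), e), f(cons(cons(b, b), cons(b, f(cons(0, cons(cons(0, e), cons(0, 0))), 0))), 0))   [R3 at 1.2]
3. cons(cons(cons(0, e), e), f(cons(cons(b, b), cons(b, f(cons(0, cons(cons(0, e), cons(0, 0))), 0))), 0))  →  cons(cons(cons(0, e), e), e)   [R3 at 2]

cons(cons(cons(0, e), e), e)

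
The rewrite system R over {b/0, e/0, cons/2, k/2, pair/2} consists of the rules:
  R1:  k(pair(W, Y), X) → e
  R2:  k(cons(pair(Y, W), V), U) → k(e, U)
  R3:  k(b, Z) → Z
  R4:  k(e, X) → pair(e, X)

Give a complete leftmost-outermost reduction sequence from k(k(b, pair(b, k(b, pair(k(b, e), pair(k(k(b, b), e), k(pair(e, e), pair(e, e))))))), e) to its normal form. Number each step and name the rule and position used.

1. k(k(b, pair(b, k(b, pair(k(b, e), pair(k(k(b, b), e), k(pair(e, e), pair(e, e))))))), e)  →  k(pair(b, k(b, pair(k(b, e), pair(k(k(b, b), e), k(pair(e, e), pair(e, e)))))), e)   [R3 at 1]
2. k(pair(b, k(b, pair(k(b, e), pair(k(k(b, b), e), k(pair(e, e), pair(e, e)))))), e)  →  e   [R1 at ε]

e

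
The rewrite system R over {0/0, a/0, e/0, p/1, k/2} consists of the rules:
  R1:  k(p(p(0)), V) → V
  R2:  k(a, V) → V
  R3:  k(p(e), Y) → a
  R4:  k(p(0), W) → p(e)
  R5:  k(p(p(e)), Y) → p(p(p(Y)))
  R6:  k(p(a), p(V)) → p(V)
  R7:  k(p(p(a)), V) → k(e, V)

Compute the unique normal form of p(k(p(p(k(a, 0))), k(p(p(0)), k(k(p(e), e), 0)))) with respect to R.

p(0)

1. p(k(p(p(k(a, 0))), k(p(p(0)), k(k(p(e), e), 0))))  →  p(k(p(p(0)), k(p(p(0)), k(k(p(e), e), 0))))   [R2 at 1.1.1.1]
2. p(k(p(p(0)), k(p(p(0)), k(k(p(e), e), 0))))  →  p(k(p(p(0)), k(k(p(e), e), 0)))   [R1 at 1]
3. p(k(p(p(0)), k(k(p(e), e), 0)))  →  p(k(k(p(e), e), 0))   [R1 at 1]
4. p(k(k(p(e), e), 0))  →  p(k(a, 0))   [R3 at 1.1]
5. p(k(a, 0))  →  p(0)   [R2 at 1]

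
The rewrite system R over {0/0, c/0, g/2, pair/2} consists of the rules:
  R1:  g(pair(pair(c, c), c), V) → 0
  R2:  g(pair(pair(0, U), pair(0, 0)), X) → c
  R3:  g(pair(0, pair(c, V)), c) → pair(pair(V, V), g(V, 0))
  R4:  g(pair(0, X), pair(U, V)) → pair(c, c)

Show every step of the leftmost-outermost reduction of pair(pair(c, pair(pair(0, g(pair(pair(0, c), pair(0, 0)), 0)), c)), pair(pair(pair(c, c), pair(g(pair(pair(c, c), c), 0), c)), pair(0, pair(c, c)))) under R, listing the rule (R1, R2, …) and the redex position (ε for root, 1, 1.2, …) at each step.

pair(pair(c, pair(pair(0, c), c)), pair(pair(pair(c, c), pair(0, c)), pair(0, pair(c, c))))

1. pair(pair(c, pair(pair(0, g(pair(pair(0, c), pair(0, 0)), 0)), c)), pair(pair(pair(c, c), pair(g(pair(pair(c, c), c), 0), c)), pair(0, pair(c, c))))  →  pair(pair(c, pair(pair(0, c), c)), pair(pair(pair(c, c), pair(g(pair(pair(c, c), c), 0), c)), pair(0, pair(c, c))))   [R2 at 1.2.1.2]
2. pair(pair(c, pair(pair(0, c), c)), pair(pair(pair(c, c), pair(g(pair(pair(c, c), c), 0), c)), pair(0, pair(c, c))))  →  pair(pair(c, pair(pair(0, c), c)), pair(pair(pair(c, c), pair(0, c)), pair(0, pair(c, c))))   [R1 at 2.1.2.1]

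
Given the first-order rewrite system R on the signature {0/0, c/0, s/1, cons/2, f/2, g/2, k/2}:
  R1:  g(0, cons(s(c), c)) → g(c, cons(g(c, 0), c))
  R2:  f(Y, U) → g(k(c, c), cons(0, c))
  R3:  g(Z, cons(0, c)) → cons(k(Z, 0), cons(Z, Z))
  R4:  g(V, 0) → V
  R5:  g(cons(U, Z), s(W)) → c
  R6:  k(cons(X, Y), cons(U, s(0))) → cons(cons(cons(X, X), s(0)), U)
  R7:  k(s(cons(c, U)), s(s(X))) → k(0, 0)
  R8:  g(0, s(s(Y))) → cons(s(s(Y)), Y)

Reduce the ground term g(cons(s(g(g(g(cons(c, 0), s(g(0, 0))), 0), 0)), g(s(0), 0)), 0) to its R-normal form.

cons(s(c), s(0))

1. g(cons(s(g(g(g(cons(c, 0), s(g(0, 0))), 0), 0)), g(s(0), 0)), 0)  →  cons(s(g(g(g(cons(c, 0), s(g(0, 0))), 0), 0)), g(s(0), 0))   [R4 at ε]
2. cons(s(g(g(g(cons(c, 0), s(g(0, 0))), 0), 0)), g(s(0), 0))  →  cons(s(g(g(cons(c, 0), s(g(0, 0))), 0)), g(s(0), 0))   [R4 at 1.1]
3. cons(s(g(g(cons(c, 0), s(g(0, 0))), 0)), g(s(0), 0))  →  cons(s(g(cons(c, 0), s(g(0, 0)))), g(s(0), 0))   [R4 at 1.1]
4. cons(s(g(cons(c, 0), s(g(0, 0)))), g(s(0), 0))  →  cons(s(c), g(s(0), 0))   [R5 at 1.1]
5. cons(s(c), g(s(0), 0))  →  cons(s(c), s(0))   [R4 at 2]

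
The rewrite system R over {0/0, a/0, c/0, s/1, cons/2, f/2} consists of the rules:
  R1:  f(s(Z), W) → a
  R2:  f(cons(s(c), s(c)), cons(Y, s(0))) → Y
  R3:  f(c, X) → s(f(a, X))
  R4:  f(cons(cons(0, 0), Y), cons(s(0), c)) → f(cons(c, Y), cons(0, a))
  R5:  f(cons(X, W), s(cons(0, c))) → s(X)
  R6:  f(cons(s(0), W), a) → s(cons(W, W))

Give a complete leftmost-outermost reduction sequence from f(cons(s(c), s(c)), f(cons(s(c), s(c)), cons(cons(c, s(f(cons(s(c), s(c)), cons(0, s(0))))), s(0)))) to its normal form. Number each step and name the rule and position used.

1. f(cons(s(c), s(c)), f(cons(s(c), s(c)), cons(cons(c, s(f(cons(s(c), s(c)), cons(0, s(0))))), s(0))))  →  f(cons(s(c), s(c)), cons(c, s(f(cons(s(c), s(c)), cons(0, s(0))))))   [R2 at 2]
2. f(cons(s(c), s(c)), cons(c, s(f(cons(s(c), s(c)), cons(0, s(0))))))  →  f(cons(s(c), s(c)), cons(c, s(0)))   [R2 at 2.2.1]
3. f(cons(s(c), s(c)), cons(c, s(0)))  →  c   [R2 at ε]

c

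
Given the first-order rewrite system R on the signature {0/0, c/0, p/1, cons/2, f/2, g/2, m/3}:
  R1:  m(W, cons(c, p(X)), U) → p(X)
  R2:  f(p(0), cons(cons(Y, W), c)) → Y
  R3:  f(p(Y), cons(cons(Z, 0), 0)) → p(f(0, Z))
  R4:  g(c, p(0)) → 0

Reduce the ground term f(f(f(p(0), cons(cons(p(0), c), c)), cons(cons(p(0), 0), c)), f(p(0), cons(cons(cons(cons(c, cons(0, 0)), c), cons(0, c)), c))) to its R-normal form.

c

1. f(f(f(p(0), cons(cons(p(0), c), c)), cons(cons(p(0), 0), c)), f(p(0), cons(cons(cons(cons(c, cons(0, 0)), c), cons(0, c)), c)))  →  f(f(p(0), cons(cons(p(0), 0), c)), f(p(0), cons(cons(cons(cons(c, cons(0, 0)), c), cons(0, c)), c)))   [R2 at 1.1]
2. f(f(p(0), cons(cons(p(0), 0), c)), f(p(0), cons(cons(cons(cons(c, cons(0, 0)), c), cons(0, c)), c)))  →  f(p(0), f(p(0), cons(cons(cons(cons(c, cons(0, 0)), c), cons(0, c)), c)))   [R2 at 1]
3. f(p(0), f(p(0), cons(cons(cons(cons(c, cons(0, 0)), c), cons(0, c)), c)))  →  f(p(0), cons(cons(c, cons(0, 0)), c))   [R2 at 2]
4. f(p(0), cons(cons(c, cons(0, 0)), c))  →  c   [R2 at ε]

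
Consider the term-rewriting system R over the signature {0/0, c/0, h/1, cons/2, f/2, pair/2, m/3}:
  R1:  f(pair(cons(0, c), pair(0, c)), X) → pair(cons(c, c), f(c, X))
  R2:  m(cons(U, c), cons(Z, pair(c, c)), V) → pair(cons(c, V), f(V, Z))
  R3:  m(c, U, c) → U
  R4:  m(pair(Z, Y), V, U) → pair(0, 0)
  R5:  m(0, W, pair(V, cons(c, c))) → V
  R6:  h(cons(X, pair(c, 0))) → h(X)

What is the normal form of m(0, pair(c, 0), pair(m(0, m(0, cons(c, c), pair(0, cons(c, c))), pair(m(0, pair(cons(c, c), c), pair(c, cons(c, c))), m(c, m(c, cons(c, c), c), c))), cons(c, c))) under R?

1. m(0, pair(c, 0), pair(m(0, m(0, cons(c, c), pair(0, cons(c, c))), pair(m(0, pair(cons(c, c), c), pair(c, cons(c, c))), m(c, m(c, cons(c, c), c), c))), cons(c, c)))  →  m(0, m(0, cons(c, c), pair(0, cons(c, c))), pair(m(0, pair(cons(c, c), c), pair(c, cons(c, c))), m(c, m(c, cons(c, c), c), c)))   [R5 at ε]
2. m(0, m(0, cons(c, c), pair(0, cons(c, c))), pair(m(0, pair(cons(c, c), c), pair(c, cons(c, c))), m(c, m(c, cons(c, c), c), c)))  →  m(0, 0, pair(m(0, pair(cons(c, c), c), pair(c, cons(c, c))), m(c, m(c, cons(c, c), c), c)))   [R5 at 2]
3. m(0, 0, pair(m(0, pair(cons(c, c), c), pair(c, cons(c, c))), m(c, m(c, cons(c, c), c), c)))  →  m(0, 0, pair(c, m(c, m(c, cons(c, c), c), c)))   [R5 at 3.1]
4. m(0, 0, pair(c, m(c, m(c, cons(c, c), c), c)))  →  m(0, 0, pair(c, m(c, cons(c, c), c)))   [R3 at 3.2]
5. m(0, 0, pair(c, m(c, cons(c, c), c)))  →  m(0, 0, pair(c, cons(c, c)))   [R3 at 3.2]
6. m(0, 0, pair(c, cons(c, c)))  →  c   [R5 at ε]

c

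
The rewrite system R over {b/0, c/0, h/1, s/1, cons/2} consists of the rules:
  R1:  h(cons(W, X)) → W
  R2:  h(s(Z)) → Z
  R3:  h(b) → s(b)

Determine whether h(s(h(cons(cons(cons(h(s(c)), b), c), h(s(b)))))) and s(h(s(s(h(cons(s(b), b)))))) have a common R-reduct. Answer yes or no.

no — NF(t₁) = cons(cons(c, b), c), NF(t₂) = s(s(s(b)))

Reduce t₁ = h(s(h(cons(cons(cons(h(s(c)), b), c), h(s(b)))))):
1. h(s(h(cons(cons(cons(h(s(c)), b), c), h(s(b))))))  →  h(cons(cons(cons(h(s(c)), b), c), h(s(b))))   [R2 at ε]
2. h(cons(cons(cons(h(s(c)), b), c), h(s(b))))  →  cons(cons(h(s(c)), b), c)   [R1 at ε]
3. cons(cons(h(s(c)), b), c)  →  cons(cons(c, b), c)   [R2 at 1.1]

Reduce t₂ = s(h(s(s(h(cons(s(b), b)))))):
1. s(h(s(s(h(cons(s(b), b))))))  →  s(s(h(cons(s(b), b))))   [R2 at 1]
2. s(s(h(cons(s(b), b))))  →  s(s(s(b)))   [R1 at 1.1]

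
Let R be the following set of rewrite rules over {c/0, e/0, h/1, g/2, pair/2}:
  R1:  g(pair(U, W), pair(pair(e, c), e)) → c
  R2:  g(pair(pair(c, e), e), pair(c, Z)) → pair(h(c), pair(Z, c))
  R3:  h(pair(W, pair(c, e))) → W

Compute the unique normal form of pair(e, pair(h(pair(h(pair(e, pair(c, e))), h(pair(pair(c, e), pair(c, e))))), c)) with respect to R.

1. pair(e, pair(h(pair(h(pair(e, pair(c, e))), h(pair(pair(c, e), pair(c, e))))), c))  →  pair(e, pair(h(pair(e, h(pair(pair(c, e), pair(c, e))))), c))   [R3 at 2.1.1.1]
2. pair(e, pair(h(pair(e, h(pair(pair(c, e), pair(c, e))))), c))  →  pair(e, pair(h(pair(e, pair(c, e))), c))   [R3 at 2.1.1.2]
3. pair(e, pair(h(pair(e, pair(c, e))), c))  →  pair(e, pair(e, c))   [R3 at 2.1]

pair(e, pair(e, c))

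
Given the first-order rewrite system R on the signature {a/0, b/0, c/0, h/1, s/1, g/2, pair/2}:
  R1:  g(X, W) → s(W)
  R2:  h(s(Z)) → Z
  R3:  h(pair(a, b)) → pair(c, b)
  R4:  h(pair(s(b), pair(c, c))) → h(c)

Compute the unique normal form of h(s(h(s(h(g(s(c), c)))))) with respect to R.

1. h(s(h(s(h(g(s(c), c))))))  →  h(s(h(g(s(c), c))))   [R2 at ε]
2. h(s(h(g(s(c), c))))  →  h(g(s(c), c))   [R2 at ε]
3. h(g(s(c), c))  →  h(s(c))   [R1 at 1]
4. h(s(c))  →  c   [R2 at ε]

c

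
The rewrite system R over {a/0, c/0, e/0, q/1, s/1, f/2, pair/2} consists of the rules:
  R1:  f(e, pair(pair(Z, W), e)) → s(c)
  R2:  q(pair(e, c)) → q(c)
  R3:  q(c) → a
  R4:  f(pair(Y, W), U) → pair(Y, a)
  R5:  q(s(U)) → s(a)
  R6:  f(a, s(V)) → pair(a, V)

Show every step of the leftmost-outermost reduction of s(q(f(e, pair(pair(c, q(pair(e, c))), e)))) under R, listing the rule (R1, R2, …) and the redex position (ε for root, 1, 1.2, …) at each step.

s(s(a))

1. s(q(f(e, pair(pair(c, q(pair(e, c))), e))))  →  s(q(s(c)))   [R1 at 1.1]
2. s(q(s(c)))  →  s(s(a))   [R5 at 1]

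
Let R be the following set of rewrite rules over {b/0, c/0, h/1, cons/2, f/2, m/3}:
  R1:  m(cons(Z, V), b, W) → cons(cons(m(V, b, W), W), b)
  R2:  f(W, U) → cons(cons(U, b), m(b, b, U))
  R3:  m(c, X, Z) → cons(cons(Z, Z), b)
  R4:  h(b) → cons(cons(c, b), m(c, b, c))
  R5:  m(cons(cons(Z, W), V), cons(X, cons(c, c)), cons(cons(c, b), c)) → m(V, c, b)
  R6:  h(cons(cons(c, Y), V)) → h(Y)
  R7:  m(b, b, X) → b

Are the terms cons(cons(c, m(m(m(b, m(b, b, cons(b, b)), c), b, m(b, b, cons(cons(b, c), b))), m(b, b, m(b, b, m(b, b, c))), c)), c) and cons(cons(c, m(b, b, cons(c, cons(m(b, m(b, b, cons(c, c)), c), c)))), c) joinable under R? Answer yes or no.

Reduce t₁ = cons(cons(c, m(m(m(b, m(b, b, cons(b, b)), c), b, m(b, b, cons(cons(b, c), b))), m(b, b, m(b, b, m(b, b, c))), c)), c):
1. cons(cons(c, m(m(m(b, m(b, b, cons(b, b)), c), b, m(b, b, cons(cons(b, c), b))), m(b, b, m(b, b, m(b, b, c))), c)), c)  →  cons(cons(c, m(m(m(b, b, c), b, m(b, b, cons(cons(b, c), b))), m(b, b, m(b, b, m(b, b, c))), c)), c)   [R7 at 1.2.1.1.2]
2. cons(cons(c, m(m(m(b, b, c), b, m(b, b, cons(cons(b, c), b))), m(b, b, m(b, b, m(b, b, c))), c)), c)  →  cons(cons(c, m(m(b, b, m(b, b, cons(cons(b, c), b))), m(b, b, m(b, b, m(b, b, c))), c)), c)   [R7 at 1.2.1.1]
3. cons(cons(c, m(m(b, b, m(b, b, cons(cons(b, c), b))), m(b, b, m(b, b, m(b, b, c))), c)), c)  →  cons(cons(c, m(b, m(b, b, m(b, b, m(b, b, c))), c)), c)   [R7 at 1.2.1]
4. cons(cons(c, m(b, m(b, b, m(b, b, m(b, b, c))), c)), c)  →  cons(cons(c, m(b, b, c)), c)   [R7 at 1.2.2]
5. cons(cons(c, m(b, b, c)), c)  →  cons(cons(c, b), c)   [R7 at 1.2]

Reduce t₂ = cons(cons(c, m(b, b, cons(c, cons(m(b, m(b, b, cons(c, c)), c), c)))), c):
1. cons(cons(c, m(b, b, cons(c, cons(m(b, m(b, b, cons(c, c)), c), c)))), c)  →  cons(cons(c, b), c)   [R7 at 1.2]

yes — NF(t₁) = cons(cons(c, b), c), NF(t₂) = cons(cons(c, b), c)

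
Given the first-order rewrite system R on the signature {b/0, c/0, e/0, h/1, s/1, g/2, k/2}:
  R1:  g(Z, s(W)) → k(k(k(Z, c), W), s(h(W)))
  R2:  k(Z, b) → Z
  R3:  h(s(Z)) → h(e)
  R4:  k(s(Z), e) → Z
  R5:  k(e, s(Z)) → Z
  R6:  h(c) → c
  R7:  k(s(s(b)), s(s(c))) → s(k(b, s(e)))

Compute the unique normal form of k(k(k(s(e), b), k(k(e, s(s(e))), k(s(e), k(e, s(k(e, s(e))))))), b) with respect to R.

e

1. k(k(k(s(e), b), k(k(e, s(s(e))), k(s(e), k(e, s(k(e, s(e))))))), b)  →  k(k(s(e), b), k(k(e, s(s(e))), k(s(e), k(e, s(k(e, s(e)))))))   [R2 at ε]
2. k(k(s(e), b), k(k(e, s(s(e))), k(s(e), k(e, s(k(e, s(e)))))))  →  k(s(e), k(k(e, s(s(e))), k(s(e), k(e, s(k(e, s(e)))))))   [R2 at 1]
3. k(s(e), k(k(e, s(s(e))), k(s(e), k(e, s(k(e, s(e)))))))  →  k(s(e), k(s(e), k(s(e), k(e, s(k(e, s(e)))))))   [R5 at 2.1]
4. k(s(e), k(s(e), k(s(e), k(e, s(k(e, s(e)))))))  →  k(s(e), k(s(e), k(s(e), k(e, s(e)))))   [R5 at 2.2.2]
5. k(s(e), k(s(e), k(s(e), k(e, s(e)))))  →  k(s(e), k(s(e), k(s(e), e)))   [R5 at 2.2.2]
6. k(s(e), k(s(e), k(s(e), e)))  →  k(s(e), k(s(e), e))   [R4 at 2.2]
7. k(s(e), k(s(e), e))  →  k(s(e), e)   [R4 at 2]
8. k(s(e), e)  →  e   [R4 at ε]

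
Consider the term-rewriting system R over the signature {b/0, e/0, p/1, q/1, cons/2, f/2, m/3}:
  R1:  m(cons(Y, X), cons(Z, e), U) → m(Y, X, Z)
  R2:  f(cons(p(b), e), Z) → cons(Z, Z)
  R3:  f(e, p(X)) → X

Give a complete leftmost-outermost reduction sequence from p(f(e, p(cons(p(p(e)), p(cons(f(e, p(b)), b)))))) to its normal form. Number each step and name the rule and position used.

p(cons(p(p(e)), p(cons(b, b))))

1. p(f(e, p(cons(p(p(e)), p(cons(f(e, p(b)), b))))))  →  p(cons(p(p(e)), p(cons(f(e, p(b)), b))))   [R3 at 1]
2. p(cons(p(p(e)), p(cons(f(e, p(b)), b))))  →  p(cons(p(p(e)), p(cons(b, b))))   [R3 at 1.2.1.1]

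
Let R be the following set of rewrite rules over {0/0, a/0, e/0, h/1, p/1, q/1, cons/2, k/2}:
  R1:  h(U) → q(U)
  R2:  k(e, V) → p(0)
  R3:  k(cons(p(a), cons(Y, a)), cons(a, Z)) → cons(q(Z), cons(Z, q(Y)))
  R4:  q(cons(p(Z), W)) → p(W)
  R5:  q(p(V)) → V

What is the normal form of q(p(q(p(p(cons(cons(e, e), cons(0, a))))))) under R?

1. q(p(q(p(p(cons(cons(e, e), cons(0, a)))))))  →  q(p(p(cons(cons(e, e), cons(0, a)))))   [R5 at ε]
2. q(p(p(cons(cons(e, e), cons(0, a)))))  →  p(cons(cons(e, e), cons(0, a)))   [R5 at ε]

p(cons(cons(e, e), cons(0, a)))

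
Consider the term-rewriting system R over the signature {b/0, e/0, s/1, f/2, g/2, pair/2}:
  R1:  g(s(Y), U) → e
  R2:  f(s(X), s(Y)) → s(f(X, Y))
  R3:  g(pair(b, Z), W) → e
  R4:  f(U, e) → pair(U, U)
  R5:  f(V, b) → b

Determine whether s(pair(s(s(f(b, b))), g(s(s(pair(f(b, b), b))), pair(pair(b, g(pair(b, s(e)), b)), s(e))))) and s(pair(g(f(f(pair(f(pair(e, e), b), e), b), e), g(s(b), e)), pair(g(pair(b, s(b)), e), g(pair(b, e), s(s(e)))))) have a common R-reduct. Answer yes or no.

Reduce t₁ = s(pair(s(s(f(b, b))), g(s(s(pair(f(b, b), b))), pair(pair(b, g(pair(b, s(e)), b)), s(e))))):
1. s(pair(s(s(f(b, b))), g(s(s(pair(f(b, b), b))), pair(pair(b, g(pair(b, s(e)), b)), s(e)))))  →  s(pair(s(s(b)), g(s(s(pair(f(b, b), b))), pair(pair(b, g(pair(b, s(e)), b)), s(e)))))   [R5 at 1.1.1.1]
2. s(pair(s(s(b)), g(s(s(pair(f(b, b), b))), pair(pair(b, g(pair(b, s(e)), b)), s(e)))))  →  s(pair(s(s(b)), e))   [R1 at 1.2]

Reduce t₂ = s(pair(g(f(f(pair(f(pair(e, e), b), e), b), e), g(s(b), e)), pair(g(pair(b, s(b)), e), g(pair(b, e), s(s(e)))))):
1. s(pair(g(f(f(pair(f(pair(e, e), b), e), b), e), g(s(b), e)), pair(g(pair(b, s(b)), e), g(pair(b, e), s(s(e))))))  →  s(pair(g(pair(f(pair(f(pair(e, e), b), e), b), f(pair(f(pair(e, e), b), e), b)), g(s(b), e)), pair(g(pair(b, s(b)), e), g(pair(b, e), s(s(e))))))   [R4 at 1.1.1]
2. s(pair(g(pair(f(pair(f(pair(e, e), b), e), b), f(pair(f(pair(e, e), b), e), b)), g(s(b), e)), pair(g(pair(b, s(b)), e), g(pair(b, e), s(s(e))))))  →  s(pair(g(pair(b, f(pair(f(pair(e, e), b), e), b)), g(s(b), e)), pair(g(pair(b, s(b)), e), g(pair(b, e), s(s(e))))))   [R5 at 1.1.1.1]
3. s(pair(g(pair(b, f(pair(f(pair(e, e), b), e), b)), g(s(b), e)), pair(g(pair(b, s(b)), e), g(pair(b, e), s(s(e))))))  →  s(pair(e, pair(g(pair(b, s(b)), e), g(pair(b, e), s(s(e))))))   [R3 at 1.1]
4. s(pair(e, pair(g(pair(b, s(b)), e), g(pair(b, e), s(s(e))))))  →  s(pair(e, pair(e, g(pair(b, e), s(s(e))))))   [R3 at 1.2.1]
5. s(pair(e, pair(e, g(pair(b, e), s(s(e))))))  →  s(pair(e, pair(e, e)))   [R3 at 1.2.2]

no — NF(t₁) = s(pair(s(s(b)), e)), NF(t₂) = s(pair(e, pair(e, e)))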